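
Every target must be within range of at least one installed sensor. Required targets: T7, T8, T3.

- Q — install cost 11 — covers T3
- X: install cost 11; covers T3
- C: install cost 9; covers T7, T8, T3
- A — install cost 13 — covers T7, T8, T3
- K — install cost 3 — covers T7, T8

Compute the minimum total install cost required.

9

C alone covers T7, T8, T3 — every target.
Total install cost: 9.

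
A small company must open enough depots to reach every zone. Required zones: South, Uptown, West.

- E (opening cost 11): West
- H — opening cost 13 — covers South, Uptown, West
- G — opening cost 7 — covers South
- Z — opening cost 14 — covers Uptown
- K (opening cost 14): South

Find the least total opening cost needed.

This is an integer covering problem.
H alone covers South, Uptown, West — every zone.
Total opening cost: 13.
No cover costs less than 13.

13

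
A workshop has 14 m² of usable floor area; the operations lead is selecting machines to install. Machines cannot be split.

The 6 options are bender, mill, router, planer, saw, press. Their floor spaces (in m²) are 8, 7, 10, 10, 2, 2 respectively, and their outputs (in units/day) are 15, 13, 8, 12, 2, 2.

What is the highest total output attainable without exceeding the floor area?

19

bender + saw: floor space 8 + 2 = 10 ≤ 14, output 15 + 2 = 17.
bender + saw + press: floor space 8 + 2 + 2 = 12 ≤ 14, output 15 + 2 + 2 = 19.
Best is bender, saw, and press with total output 19.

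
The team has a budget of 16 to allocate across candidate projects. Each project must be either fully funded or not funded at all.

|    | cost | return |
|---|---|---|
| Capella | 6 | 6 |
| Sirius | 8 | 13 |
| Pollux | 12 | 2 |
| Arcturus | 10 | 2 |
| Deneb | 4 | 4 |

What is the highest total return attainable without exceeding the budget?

19

Sirius + Deneb: cost 8 + 4 = 12 ≤ 16, return 13 + 4 = 17.
Capella + Sirius: cost 6 + 8 = 14 ≤ 16, return 6 + 13 = 19.
Sirius: cost 8 ≤ 16, return 13.
Best is Capella and Sirius with total return 19.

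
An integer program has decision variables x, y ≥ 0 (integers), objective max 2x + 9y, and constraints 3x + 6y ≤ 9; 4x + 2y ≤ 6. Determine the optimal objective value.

(x,y)=(1,1) is feasible, giving 11.
(x,y)=(0,1) is feasible, giving 9.
(x,y)=(1,0) is feasible, giving 2.
Maximum is 11 at (x,y)=(1,1).

11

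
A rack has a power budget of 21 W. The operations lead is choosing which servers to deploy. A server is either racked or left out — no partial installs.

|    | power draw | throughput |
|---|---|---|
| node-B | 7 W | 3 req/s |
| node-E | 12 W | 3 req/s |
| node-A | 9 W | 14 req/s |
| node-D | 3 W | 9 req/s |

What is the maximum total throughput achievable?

26

node-A + node-D: power draw 9 + 3 = 12 ≤ 21, throughput 14 + 9 = 23.
node-B + node-A + node-D: power draw 7 + 9 + 3 = 19 ≤ 21, throughput 3 + 14 + 9 = 26.
node-B + node-A: power draw 7 + 9 = 16 ≤ 21, throughput 3 + 14 = 17.
Best is node-B, node-A, and node-D with total throughput 26.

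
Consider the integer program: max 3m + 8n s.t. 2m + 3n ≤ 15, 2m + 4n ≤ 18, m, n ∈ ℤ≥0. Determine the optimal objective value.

(m,n)=(1,4): 2·1+3·4=14≤15, 2·1+4·4=18≤18, objective 35.
(m,n)=(0,4): 2·0+3·4=12≤15, 2·0+4·4=16≤18, objective 32.
(m,n)=(2,3): 2·2+3·3=13≤15, 2·2+4·3=16≤18, objective 30.
Maximum is 35 at (m,n)=(1,4).

35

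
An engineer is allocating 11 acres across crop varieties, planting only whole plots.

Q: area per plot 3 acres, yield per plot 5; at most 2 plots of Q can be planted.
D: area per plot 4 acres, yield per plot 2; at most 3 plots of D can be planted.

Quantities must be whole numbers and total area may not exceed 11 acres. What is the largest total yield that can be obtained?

12

2×Q: area 6 ≤ 11, yield 2·5 = 10.
2×Q and 1×D: area 10 ≤ 11, yield 2·5 + 1·2 = 12.
Best is 12.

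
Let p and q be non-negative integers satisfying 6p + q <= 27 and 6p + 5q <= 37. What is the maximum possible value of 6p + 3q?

30

The continuous relaxation peaks at (4.08, 2.5) with value 32.00; rounding to a feasible lattice point costs some objective.
(p,q)=(4,2) is feasible, giving 30.
(p,q)=(3,3) is feasible, giving 27.
(p,q)=(4,1) is feasible, giving 27.
(p,q)=(3,2) is feasible, giving 24.
The best lattice point is (4,2), giving 30.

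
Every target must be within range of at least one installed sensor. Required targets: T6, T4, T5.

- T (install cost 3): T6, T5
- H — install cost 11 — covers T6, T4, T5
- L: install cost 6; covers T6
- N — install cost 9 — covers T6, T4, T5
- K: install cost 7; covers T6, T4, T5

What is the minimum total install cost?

K alone covers T6, T4, T5 — every target.
Total install cost: 7.

7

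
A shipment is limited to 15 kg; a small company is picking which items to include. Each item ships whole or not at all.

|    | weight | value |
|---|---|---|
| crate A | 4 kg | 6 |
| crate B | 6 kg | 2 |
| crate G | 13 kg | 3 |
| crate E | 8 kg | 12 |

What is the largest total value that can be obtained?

18

Allowing fractional choices, the relaxed optimum would be about 19.0, but items are indivisible.
crate B + crate E: weight 6 + 8 = 14 ≤ 15, value 2 + 12 = 14.
crate A + crate E: weight 4 + 8 = 12 ≤ 15, value 6 + 12 = 18.
crate E: weight 8 ≤ 15, value 12.
Best is crate A and crate E with total value 18.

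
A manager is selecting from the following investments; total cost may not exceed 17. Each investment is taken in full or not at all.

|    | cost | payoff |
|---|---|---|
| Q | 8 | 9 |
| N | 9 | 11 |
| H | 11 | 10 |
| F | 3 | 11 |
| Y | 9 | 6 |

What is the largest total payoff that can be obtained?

22

Allowing fractional choices, the relaxed optimum would be about 27.6, but investments are indivisible.
Q + F: cost 8 + 3 = 11 ≤ 17, payoff 9 + 11 = 20.
N + F: cost 9 + 3 = 12 ≤ 17, payoff 11 + 11 = 22.
H + F: cost 11 + 3 = 14 ≤ 17, payoff 10 + 11 = 21.
Best is N and F with total payoff 22.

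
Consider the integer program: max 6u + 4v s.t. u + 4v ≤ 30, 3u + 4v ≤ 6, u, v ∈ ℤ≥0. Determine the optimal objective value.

(u,v)=(2,0): 1·2+4·0=2≤30, 3·2+4·0=6≤6, objective 12.
(u,v)=(1,0): 1·1+4·0=1≤30, 3·1+4·0=3≤6, objective 6.
Maximum is 12 at (u,v)=(2,0).

12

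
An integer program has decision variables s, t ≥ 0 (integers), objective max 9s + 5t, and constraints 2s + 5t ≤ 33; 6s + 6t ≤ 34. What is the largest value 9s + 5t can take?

45

(s,t)=(5,0) is feasible, giving 45.
(s,t)=(4,1) is feasible, giving 41.
(s,t)=(4,0) is feasible, giving 36.
Maximum is 45 at (s,t)=(5,0).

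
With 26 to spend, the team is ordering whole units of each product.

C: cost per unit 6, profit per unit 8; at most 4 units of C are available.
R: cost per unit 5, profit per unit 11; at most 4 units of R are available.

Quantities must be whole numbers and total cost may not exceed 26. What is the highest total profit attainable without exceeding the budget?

52

1×C and 4×R: cost 26 ≤ 26, profit 1·8 + 4·11 = 52.
4×R: cost 20 ≤ 26, profit 4·11 = 44.
Best is 52.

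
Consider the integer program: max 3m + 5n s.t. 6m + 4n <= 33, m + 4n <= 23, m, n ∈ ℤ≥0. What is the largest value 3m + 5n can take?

The continuous relaxation peaks at (2, 5.25) with value 32.25; rounding to a feasible lattice point costs some objective.
(m,n)=(2,5): 6·2+4·5=32≤33, 1·2+4·5=22≤23, objective 31.
(m,n)=(1,5): 6·1+4·5=26≤33, 1·1+4·5=21≤23, objective 28.
(m,n)=(2,4): 6·2+4·4=28≤33, 1·2+4·4=18≤23, objective 26.
No feasible integer point exceeds 31.

31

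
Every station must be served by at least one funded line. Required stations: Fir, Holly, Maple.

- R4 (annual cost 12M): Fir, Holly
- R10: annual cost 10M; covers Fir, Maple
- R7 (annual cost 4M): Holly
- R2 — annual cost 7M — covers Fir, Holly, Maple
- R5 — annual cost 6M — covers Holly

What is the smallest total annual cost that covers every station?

This is a weighted set-cover instance.
R2 alone covers Fir, Holly, Maple — every station.
Total annual cost: 7.
No cover costs less than 7.

7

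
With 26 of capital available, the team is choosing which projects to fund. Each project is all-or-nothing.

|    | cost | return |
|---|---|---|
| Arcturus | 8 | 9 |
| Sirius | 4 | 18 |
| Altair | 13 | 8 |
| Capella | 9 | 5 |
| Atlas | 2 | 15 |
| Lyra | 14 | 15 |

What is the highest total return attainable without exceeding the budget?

48

This is an integer program with binary decision variables.
Allowing fractional choices, the relaxed optimum would be about 54.9, but projects are indivisible.
Arcturus + Sirius + Capella + Atlas: cost 8 + 4 + 9 + 2 = 23 ≤ 26, return 9 + 18 + 5 + 15 = 47.
Sirius + Atlas + Lyra: cost 4 + 2 + 14 = 20 ≤ 26, return 18 + 15 + 15 = 48.
Arcturus + Sirius + Atlas: cost 8 + 4 + 2 = 14 ≤ 26, return 9 + 18 + 15 = 42.
Best is Sirius, Atlas, and Lyra with total return 48.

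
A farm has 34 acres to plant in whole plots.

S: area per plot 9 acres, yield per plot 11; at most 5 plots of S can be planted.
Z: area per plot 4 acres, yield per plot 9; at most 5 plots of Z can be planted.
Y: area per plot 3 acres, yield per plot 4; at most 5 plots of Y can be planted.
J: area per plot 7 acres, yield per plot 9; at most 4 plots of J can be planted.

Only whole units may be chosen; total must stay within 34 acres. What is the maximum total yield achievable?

63

This is a bounded integer knapsack.
5×Z and 2×J: area 34 ≤ 34, yield 5·9 + 2·9 = 63.
5×Z, 2×Y, and 1×J: area 33 ≤ 34, yield 5·9 + 2·4 + 1·9 = 62.
Best is 63.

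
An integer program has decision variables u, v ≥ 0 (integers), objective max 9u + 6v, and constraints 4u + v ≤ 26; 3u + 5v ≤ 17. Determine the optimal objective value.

The continuous relaxation peaks at (5.67, 0) with value 51.00; rounding to a feasible lattice point costs some objective.
(u,v)=(5,0): 4·5+1·0=20≤26, 3·5+5·0=15≤17, objective 45.
(u,v)=(4,1): 4·4+1·1=17≤26, 3·4+5·1=17≤17, objective 42.
(u,v)=(4,0): 4·4+1·0=16≤26, 3·4+5·0=12≤17, objective 36.
No feasible integer point exceeds 45.

45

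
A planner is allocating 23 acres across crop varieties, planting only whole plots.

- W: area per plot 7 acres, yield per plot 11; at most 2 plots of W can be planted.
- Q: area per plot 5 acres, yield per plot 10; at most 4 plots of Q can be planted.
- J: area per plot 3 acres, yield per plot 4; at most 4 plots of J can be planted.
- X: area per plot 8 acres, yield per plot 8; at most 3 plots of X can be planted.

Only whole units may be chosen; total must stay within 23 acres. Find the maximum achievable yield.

44

Take 4×Q and 1×J: area 23 ≤ 23, yield 4·10 + 1·4 = 44.
Q has the best ratio (10/5) and is taken to its limit of 4; remaining capacity is filled optimally with the others.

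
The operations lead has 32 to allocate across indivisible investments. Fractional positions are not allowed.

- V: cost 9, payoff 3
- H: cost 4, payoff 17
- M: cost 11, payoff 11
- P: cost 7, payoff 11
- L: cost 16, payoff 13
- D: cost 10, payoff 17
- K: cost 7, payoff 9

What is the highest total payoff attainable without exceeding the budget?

Take H, M, P, and D: cost 4 + 11 + 7 + 10 = 32 ≤ 32, payoff 17 + 11 + 11 + 17 = 56.
No other feasible combination does better.

56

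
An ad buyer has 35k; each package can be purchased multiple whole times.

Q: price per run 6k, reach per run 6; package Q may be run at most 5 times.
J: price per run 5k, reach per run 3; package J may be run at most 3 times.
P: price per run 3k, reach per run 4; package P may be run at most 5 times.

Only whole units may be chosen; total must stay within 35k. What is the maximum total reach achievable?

38

This is a bounded integer knapsack.
3×Q and 5×P: price 33 ≤ 35, reach 3·6 + 5·4 = 38.
3×Q, 1×J, and 4×P: price 35 ≤ 35, reach 3·6 + 1·3 + 4·4 = 37.
Best is 38.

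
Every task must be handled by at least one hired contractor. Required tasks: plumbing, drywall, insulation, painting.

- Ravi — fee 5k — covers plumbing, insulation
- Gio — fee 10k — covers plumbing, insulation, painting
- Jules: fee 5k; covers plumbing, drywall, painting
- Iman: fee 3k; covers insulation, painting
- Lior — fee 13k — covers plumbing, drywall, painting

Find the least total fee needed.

8

Choose Jules and Iman: together they cover plumbing, drywall, insulation, painting — every task.
Total fee: 5 + 3 = 8.
No cover costs less than 8.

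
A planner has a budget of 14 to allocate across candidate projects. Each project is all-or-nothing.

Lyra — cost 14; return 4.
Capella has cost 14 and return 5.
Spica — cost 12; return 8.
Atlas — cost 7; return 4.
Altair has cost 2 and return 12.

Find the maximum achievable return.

Take Spica and Altair: cost 12 + 2 = 14 ≤ 14, return 8 + 12 = 20.
No other feasible combination does better.

20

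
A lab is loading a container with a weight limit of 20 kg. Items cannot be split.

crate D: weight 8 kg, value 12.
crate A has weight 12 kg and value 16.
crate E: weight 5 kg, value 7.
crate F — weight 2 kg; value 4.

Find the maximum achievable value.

Take crate D and crate A: weight 8 + 12 = 20 ≤ 20, value 12 + 16 = 28.
No other feasible combination does better.

28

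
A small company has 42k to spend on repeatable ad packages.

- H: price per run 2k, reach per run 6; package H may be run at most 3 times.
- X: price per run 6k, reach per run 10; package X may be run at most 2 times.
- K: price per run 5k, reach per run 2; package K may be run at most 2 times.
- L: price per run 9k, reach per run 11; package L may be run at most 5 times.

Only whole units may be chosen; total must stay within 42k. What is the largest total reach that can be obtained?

62

3×H, 2×X, 1×K, and 2×L: price 41 ≤ 42, reach 3·6 + 2·10 + 1·2 + 2·11 = 62.
3×H and 4×L: price 42 ≤ 42, reach 3·6 + 4·11 = 62.
Best is 62.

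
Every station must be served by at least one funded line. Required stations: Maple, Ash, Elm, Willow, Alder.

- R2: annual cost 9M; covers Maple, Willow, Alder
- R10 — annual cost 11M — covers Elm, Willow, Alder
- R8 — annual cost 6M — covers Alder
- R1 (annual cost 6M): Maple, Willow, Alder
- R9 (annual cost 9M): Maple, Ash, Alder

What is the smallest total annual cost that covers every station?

This is a weighted set-cover instance.
The greedy cost-per-new-station heuristic would pick R1, R9, and R10 for 26, but a cheaper cover exists.
Choose R10 and R9: together they cover Maple, Ash, Elm, Willow, Alder — every station.
Total annual cost: 11 + 9 = 20.
No cover costs less than 20.

20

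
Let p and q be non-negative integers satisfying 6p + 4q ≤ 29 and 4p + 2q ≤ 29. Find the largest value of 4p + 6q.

The continuous relaxation peaks at (0, 7.25) with value 43.50; rounding to a feasible lattice point costs some objective.
(p,q)=(0,7): 6·0+4·7=28≤29, 4·0+2·7=14≤29, objective 42.
(p,q)=(0,6): 6·0+4·6=24≤29, 4·0+2·6=12≤29, objective 36.
The best lattice point is (0,7), giving 42.

42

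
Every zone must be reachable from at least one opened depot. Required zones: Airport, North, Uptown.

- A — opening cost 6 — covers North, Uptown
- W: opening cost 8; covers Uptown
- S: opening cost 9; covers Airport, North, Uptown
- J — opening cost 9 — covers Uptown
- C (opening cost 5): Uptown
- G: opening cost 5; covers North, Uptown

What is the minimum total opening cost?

The greedy cost-per-new-zone heuristic would pick G and S for 14, but a cheaper cover exists.
S alone covers Airport, North, Uptown — every zone.
Total opening cost: 9.
No cover costs less than 9.

9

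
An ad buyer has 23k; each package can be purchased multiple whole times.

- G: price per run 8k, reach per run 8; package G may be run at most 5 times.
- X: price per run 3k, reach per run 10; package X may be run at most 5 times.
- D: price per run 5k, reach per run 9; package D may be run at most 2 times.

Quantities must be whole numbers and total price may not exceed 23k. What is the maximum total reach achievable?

5×X and 1×D: price 20 ≤ 23, reach 5·10 + 1·9 = 59.
4×X and 2×D: price 22 ≤ 23, reach 4·10 + 2·9 = 58.
Best is 59.

59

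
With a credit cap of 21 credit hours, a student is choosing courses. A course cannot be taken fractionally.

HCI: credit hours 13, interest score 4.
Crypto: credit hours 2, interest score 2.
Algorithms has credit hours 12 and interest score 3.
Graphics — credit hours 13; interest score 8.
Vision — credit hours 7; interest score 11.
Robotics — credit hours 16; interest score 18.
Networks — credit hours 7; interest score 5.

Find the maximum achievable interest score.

Take Crypto and Robotics: credit hours 2 + 16 = 18 ≤ 21, interest score 2 + 18 = 20.
No other feasible combination does better.

20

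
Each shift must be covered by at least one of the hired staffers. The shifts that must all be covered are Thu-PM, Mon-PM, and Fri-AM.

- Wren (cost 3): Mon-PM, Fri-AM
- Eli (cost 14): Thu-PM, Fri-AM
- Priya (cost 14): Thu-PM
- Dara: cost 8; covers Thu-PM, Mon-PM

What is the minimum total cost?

11

Choose Wren and Dara: together they cover Thu-PM, Mon-PM, Fri-AM — every shift.
Total cost: 3 + 8 = 11.
No cover costs less than 11.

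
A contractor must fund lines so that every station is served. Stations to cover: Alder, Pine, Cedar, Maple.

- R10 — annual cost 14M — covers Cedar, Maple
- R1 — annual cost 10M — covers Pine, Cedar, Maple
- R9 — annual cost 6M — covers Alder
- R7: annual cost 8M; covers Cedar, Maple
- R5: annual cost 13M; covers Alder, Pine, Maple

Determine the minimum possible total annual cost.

16

Choose R1 and R9: together they cover Alder, Pine, Cedar, Maple — every station.
Total annual cost: 10 + 6 = 16.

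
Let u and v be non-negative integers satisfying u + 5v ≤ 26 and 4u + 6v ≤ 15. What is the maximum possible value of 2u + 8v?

Relaxing integrality, the LP optimum is 20.00 at (u,v) = (0, 2.5), which is not an integer point.
(u,v)=(0,2): 1·0+5·2=10≤26, 4·0+6·2=12≤15, objective 16.
(u,v)=(1,1): 1·1+5·1=6≤26, 4·1+6·1=10≤15, objective 10.
(u,v)=(0,1): 1·0+5·1=5≤26, 4·0+6·1=6≤15, objective 8.
No feasible integer point exceeds 16.

16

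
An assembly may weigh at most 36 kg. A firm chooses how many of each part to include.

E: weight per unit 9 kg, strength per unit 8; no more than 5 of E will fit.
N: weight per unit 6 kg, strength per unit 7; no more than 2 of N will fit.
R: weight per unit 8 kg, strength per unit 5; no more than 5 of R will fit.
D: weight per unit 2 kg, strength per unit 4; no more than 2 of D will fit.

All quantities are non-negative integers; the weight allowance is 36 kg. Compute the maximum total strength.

38

D has the best ratio (4/2); taking only D gives at most 2×4 = 8 (stopped by the supply cap of 2).
Mixing does better — 2×E, 2×N, and 2×D: weight 34 ≤ 36, strength 2·8 + 2·7 + 2·4 = 38.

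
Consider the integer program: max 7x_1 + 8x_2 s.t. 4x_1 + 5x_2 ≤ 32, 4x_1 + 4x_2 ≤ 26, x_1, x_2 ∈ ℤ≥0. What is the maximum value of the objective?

Relaxing integrality, the LP optimum is 51.50 at (x_1,x_2) = (0.5, 6), which is not an integer point.
(x_1,x_2)=(0,6): 4·0+5·6=30≤32, 4·0+4·6=24≤26, objective 48.
(x_1,x_2)=(1,5): 4·1+5·5=29≤32, 4·1+4·5=24≤26, objective 47.
(x_1,x_2)=(0,5): 4·0+5·5=25≤32, 4·0+4·5=20≤26, objective 40.
The best lattice point is (0,6), giving 48.

48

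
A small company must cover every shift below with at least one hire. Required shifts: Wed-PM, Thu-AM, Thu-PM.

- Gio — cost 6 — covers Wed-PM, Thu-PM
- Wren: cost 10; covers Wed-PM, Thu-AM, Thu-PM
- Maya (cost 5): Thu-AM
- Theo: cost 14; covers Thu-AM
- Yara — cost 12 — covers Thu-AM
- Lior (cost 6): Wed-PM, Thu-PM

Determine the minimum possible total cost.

10

The greedy cost-per-new-shift heuristic would pick Gio and Maya for 11, but a cheaper cover exists.
Wren alone covers Wed-PM, Thu-AM, Thu-PM — every shift.
Total cost: 10.
No cover costs less than 10.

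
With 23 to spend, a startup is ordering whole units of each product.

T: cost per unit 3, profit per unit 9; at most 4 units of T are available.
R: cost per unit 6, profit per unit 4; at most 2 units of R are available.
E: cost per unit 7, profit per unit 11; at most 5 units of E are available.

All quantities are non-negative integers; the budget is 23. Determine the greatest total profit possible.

49

T has the best ratio (9/3); taking only T gives at most 4×9 = 36 (stopped by the supply cap of 4).
Mixing does better — 3×T and 2×E: cost 23 ≤ 23, profit 3·9 + 2·11 = 49.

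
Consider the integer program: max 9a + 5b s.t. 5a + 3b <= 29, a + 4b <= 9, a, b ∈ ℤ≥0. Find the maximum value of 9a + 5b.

Relaxing integrality, the LP optimum is 52.20 at (a,b) = (5.8, 0), which is not an integer point.
(a,b)=(5,1): 5·5+3·1=28≤29, 1·5+4·1=9≤9, objective 50.
(a,b)=(5,0): 5·5+3·0=25≤29, 1·5+4·0=5≤9, objective 45.
(a,b)=(4,1): 5·4+3·1=23≤29, 1·4+4·1=8≤9, objective 41.
(a,b)=(4,0): 5·4+3·0=20≤29, 1·4+4·0=4≤9, objective 36.
No feasible integer point exceeds 50.

50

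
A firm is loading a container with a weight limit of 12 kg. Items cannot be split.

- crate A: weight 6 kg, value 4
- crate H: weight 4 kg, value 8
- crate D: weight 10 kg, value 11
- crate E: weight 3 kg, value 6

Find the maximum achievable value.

14

Take crate H and crate E: weight 4 + 3 = 7 ≤ 12, value 8 + 6 = 14.
No other feasible combination does better.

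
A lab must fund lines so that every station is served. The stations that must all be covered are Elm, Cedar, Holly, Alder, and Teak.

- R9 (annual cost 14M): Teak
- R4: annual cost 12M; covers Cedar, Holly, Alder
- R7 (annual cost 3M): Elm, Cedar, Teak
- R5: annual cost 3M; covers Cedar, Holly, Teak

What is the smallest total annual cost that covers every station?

The greedy cost-per-new-station heuristic would pick R7, R5, and R4 for 18, but a cheaper cover exists.
Choose R4 and R7: together they cover Elm, Cedar, Holly, Alder, Teak — every station.
Total annual cost: 12 + 3 = 15.
No cover costs less than 15.

15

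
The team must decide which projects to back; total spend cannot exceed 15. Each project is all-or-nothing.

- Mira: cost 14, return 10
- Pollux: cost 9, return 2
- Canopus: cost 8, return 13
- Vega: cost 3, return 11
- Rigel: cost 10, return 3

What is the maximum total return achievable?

Treat it as a binary knapsack problem.
Vega + Rigel: cost 3 + 10 = 13 ≤ 15, return 11 + 3 = 14.
Canopus: cost 8 ≤ 15, return 13.
Canopus + Vega: cost 8 + 3 = 11 ≤ 15, return 13 + 11 = 24.
Best is Canopus and Vega with total return 24.

24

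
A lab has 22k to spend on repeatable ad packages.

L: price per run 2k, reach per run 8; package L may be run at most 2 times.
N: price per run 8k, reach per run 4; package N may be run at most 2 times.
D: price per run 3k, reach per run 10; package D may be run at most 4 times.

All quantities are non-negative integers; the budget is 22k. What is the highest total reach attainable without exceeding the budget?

L has the best ratio (8/2); taking only L gives at most 2×8 = 16 (stopped by the supply cap of 2).
Mixing does better — 2×L and 4×D: price 16 ≤ 22, reach 2·8 + 4·10 = 56.

56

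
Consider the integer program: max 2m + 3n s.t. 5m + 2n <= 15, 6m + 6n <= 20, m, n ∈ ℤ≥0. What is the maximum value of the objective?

Relaxing integrality, the LP optimum is 10.00 at (m,n) = (0, 3.33), which is not an integer point.
(m,n)=(0,3): 5·0+2·3=6≤15, 6·0+6·3=18≤20, objective 9.
(m,n)=(1,2): 5·1+2·2=9≤15, 6·1+6·2=18≤20, objective 8.
(m,n)=(0,2): 5·0+2·2=4≤15, 6·0+6·2=12≤20, objective 6.
No feasible integer point exceeds 9.

9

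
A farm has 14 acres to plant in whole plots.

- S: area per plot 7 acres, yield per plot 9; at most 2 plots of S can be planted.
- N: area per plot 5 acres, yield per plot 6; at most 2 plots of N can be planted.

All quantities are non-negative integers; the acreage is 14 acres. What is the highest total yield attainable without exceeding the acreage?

18

1×S and 1×N: area 12 ≤ 14, yield 1·9 + 1·6 = 15.
2×S: area 14 ≤ 14, yield 2·9 = 18.
Best is 18.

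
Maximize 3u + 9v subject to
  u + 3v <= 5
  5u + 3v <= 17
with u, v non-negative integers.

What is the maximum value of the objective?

15

(u,v)=(2,1) is feasible, giving 15.
(u,v)=(1,1) is feasible, giving 12.
(u,v)=(3,0) is feasible, giving 9.
Maximum is 15 at (u,v)=(2,1).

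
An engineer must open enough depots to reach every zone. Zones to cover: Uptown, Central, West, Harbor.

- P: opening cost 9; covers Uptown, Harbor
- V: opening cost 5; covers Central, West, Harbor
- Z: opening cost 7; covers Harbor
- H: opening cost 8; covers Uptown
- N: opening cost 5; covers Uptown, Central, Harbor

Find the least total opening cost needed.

Choose V and N: together they cover Uptown, Central, West, Harbor — every zone.
Total opening cost: 5 + 5 = 10.
No cover costs less than 10.

10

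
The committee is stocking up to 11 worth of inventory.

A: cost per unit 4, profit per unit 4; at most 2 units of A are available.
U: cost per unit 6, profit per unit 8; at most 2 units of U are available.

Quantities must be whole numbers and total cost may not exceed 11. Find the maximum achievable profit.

This is a bounded integer knapsack.
U has the best ratio (8/6); taking only U gives at most 1×8 = 8 (stopped by the cost limit).
Mixing does better — 1×A and 1×U: cost 10 ≤ 11, profit 1·4 + 1·8 = 12.

12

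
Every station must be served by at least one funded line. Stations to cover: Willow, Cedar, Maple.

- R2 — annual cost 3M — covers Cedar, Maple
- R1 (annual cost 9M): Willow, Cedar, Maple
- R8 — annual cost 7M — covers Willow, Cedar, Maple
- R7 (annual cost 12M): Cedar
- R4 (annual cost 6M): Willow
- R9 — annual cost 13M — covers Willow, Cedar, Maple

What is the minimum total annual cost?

R8 alone covers Willow, Cedar, Maple — every station.
Total annual cost: 7.

7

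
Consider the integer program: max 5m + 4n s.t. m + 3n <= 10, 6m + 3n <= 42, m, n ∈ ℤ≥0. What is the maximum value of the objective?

35

(m,n)=(7,0) is feasible, giving 35.
(m,n)=(6,1) is feasible, giving 34.
(m,n)=(6,0) is feasible, giving 30.
No feasible integer point exceeds 35.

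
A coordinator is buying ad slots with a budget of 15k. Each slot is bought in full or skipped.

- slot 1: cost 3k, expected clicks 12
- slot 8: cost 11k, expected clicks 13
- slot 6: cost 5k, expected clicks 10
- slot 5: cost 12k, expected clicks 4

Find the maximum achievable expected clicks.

25

Take slot 1 and slot 8: cost 3 + 11 = 14 ≤ 15, expected clicks 12 + 13 = 25.
No other feasible combination does better.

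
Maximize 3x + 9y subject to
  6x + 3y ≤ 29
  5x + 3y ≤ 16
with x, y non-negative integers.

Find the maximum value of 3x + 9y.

45

(x,y)=(0,5): 6·0+3·5=15≤29, 5·0+3·5=15≤16, objective 45.
(x,y)=(0,4): 6·0+3·4=12≤29, 5·0+3·4=12≤16, objective 36.
No feasible integer point exceeds 45.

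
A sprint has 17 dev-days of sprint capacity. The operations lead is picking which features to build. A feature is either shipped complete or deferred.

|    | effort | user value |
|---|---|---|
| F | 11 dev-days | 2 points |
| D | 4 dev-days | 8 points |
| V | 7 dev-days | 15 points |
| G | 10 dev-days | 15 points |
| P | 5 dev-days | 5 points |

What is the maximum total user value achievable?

Allowing fractional choices, the relaxed optimum would be about 32.0, but features are indivisible.
V + G: effort 7 + 10 = 17 ≤ 17, user value 15 + 15 = 30.
D + V + P: effort 4 + 7 + 5 = 16 ≤ 17, user value 8 + 15 + 5 = 28.
Best is V and G with total user value 30.

30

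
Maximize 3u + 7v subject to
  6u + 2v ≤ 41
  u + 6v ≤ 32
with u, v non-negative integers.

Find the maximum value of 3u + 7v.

The continuous relaxation peaks at (5.35, 4.44) with value 47.15; rounding to a feasible lattice point costs some objective.
(u,v)=(5,4): 6·5+2·4=38≤41, 1·5+6·4=29≤32, objective 43.
(u,v)=(4,4): 6·4+2·4=32≤41, 1·4+6·4=28≤32, objective 40.
The best lattice point is (5,4), giving 43.

43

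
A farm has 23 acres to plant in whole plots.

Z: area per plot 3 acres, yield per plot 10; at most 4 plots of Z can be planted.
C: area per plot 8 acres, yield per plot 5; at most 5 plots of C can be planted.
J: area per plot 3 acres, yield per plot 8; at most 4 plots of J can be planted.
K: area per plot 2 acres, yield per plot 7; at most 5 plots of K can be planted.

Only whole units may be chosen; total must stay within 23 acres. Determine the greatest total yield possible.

76

K has the best ratio (7/2); taking only K gives at most 5×7 = 35 (stopped by the supply cap of 5).
Mixing does better — 4×Z, 1×J, and 4×K: area 23 ≤ 23, yield 4·10 + 1·8 + 4·7 = 76.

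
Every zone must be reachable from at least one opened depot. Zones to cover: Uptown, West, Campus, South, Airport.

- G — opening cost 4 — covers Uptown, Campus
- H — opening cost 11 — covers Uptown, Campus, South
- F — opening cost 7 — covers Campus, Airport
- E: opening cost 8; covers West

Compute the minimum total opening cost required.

Choose H, F, and E: together they cover Uptown, West, Campus, South, Airport — every zone.
Total opening cost: 11 + 7 + 8 = 26.

26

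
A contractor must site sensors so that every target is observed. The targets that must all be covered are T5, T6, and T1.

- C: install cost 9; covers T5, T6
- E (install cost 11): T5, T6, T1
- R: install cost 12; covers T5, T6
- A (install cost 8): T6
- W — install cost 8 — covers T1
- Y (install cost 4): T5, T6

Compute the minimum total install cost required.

The greedy cost-per-new-target heuristic would pick Y and W for 12, but a cheaper cover exists.
E alone covers T5, T6, T1 — every target.
Total install cost: 11.
No cover costs less than 11.

11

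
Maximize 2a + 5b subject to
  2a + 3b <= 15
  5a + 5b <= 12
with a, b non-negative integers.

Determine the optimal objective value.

Relaxing integrality, the LP optimum is 12.00 at (a,b) = (0, 2.4), which is not an integer point.
(a,b)=(0,2): 2·0+3·2=6≤15, 5·0+5·2=10≤12, objective 10.
(a,b)=(1,1): 2·1+3·1=5≤15, 5·1+5·1=10≤12, objective 7.
(a,b)=(0,1): 2·0+3·1=3≤15, 5·0+5·1=5≤12, objective 5.
Maximum is 10 at (a,b)=(0,2).

10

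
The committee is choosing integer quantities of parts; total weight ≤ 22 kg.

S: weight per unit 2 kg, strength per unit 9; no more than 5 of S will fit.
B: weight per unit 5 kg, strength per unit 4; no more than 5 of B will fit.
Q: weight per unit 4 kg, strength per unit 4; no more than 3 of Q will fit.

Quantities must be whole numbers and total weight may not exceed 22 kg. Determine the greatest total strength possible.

S has the best ratio (9/2); taking only S gives at most 5×9 = 45 (stopped by the supply cap of 5).
Mixing does better — 5×S and 3×Q: weight 22 ≤ 22, strength 5·9 + 3·4 = 57.

57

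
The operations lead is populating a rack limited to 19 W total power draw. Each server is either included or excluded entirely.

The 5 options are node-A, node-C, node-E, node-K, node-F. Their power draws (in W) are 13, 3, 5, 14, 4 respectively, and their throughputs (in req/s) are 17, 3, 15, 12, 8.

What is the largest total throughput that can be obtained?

Take node-A and node-E: power draw 13 + 5 = 18 ≤ 19, throughput 17 + 15 = 32.
No other feasible combination does better.

32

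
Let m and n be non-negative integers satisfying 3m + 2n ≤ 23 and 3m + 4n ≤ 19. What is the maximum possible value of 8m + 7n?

The continuous relaxation peaks at (6.33, 0) with value 50.67; rounding to a feasible lattice point costs some objective.
(m,n)=(6,0): 3·6+2·0=18≤23, 3·6+4·0=18≤19, objective 48.
(m,n)=(5,1): 3·5+2·1=17≤23, 3·5+4·1=19≤19, objective 47.
Maximum is 48 at (m,n)=(6,0).

48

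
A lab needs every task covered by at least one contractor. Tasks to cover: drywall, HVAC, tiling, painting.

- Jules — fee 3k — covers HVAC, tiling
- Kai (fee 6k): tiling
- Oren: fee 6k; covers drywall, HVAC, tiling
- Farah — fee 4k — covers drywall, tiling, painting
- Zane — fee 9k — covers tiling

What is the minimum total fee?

Choose Jules and Farah: together they cover drywall, HVAC, tiling, painting — every task.
Total fee: 3 + 4 = 7.

7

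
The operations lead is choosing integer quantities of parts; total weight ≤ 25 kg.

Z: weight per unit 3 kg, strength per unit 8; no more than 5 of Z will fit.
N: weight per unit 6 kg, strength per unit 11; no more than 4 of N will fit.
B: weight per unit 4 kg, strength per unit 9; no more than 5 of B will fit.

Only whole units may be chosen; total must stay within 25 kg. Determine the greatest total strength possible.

60

Take 3×Z and 4×B: weight 25 ≤ 25, strength 3·8 + 4·9 = 60.
No other integer combination yields more.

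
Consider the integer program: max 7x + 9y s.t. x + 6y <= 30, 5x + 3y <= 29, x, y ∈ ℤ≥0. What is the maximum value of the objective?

57

The continuous relaxation peaks at (3.11, 4.48) with value 62.11; rounding to a feasible lattice point costs some objective.
(x,y)=(3,4): 1·3+6·4=27≤30, 5·3+3·4=27≤29, objective 57.
(x,y)=(4,3): 1·4+6·3=22≤30, 5·4+3·3=29≤29, objective 55.
(x,y)=(2,4): 1·2+6·4=26≤30, 5·2+3·4=22≤29, objective 50.
The best lattice point is (3,4), giving 57.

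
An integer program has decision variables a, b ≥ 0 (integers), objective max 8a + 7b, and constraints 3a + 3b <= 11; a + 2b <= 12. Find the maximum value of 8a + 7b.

24

(a,b)=(3,0): 3·3+3·0=9≤11, 1·3+2·0=3≤12, objective 24.
(a,b)=(2,1): 3·2+3·1=9≤11, 1·2+2·1=4≤12, objective 23.
(a,b)=(2,0): 3·2+3·0=6≤11, 1·2+2·0=2≤12, objective 16.
No feasible integer point exceeds 24.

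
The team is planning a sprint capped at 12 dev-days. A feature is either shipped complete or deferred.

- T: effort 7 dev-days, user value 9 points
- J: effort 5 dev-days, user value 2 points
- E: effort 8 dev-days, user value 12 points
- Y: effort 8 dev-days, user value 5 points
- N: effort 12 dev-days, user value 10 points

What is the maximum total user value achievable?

This is an integer program with binary decision variables.
Allowing fractional choices, the relaxed optimum would be about 17.1, but features are indivisible.
E: effort 8 ≤ 12, user value 12.
T + J: effort 7 + 5 = 12 ≤ 12, user value 9 + 2 = 11.
N: effort 12 ≤ 12, user value 10.
Best is E with total user value 12.

12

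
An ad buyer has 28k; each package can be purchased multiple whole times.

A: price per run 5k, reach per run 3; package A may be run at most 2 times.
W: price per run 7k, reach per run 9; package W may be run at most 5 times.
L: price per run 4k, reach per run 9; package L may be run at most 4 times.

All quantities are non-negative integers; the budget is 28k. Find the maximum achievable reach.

48

This is a bounded integer knapsack.
Take 1×A, 1×W, and 4×L: price 28 ≤ 28, reach 1·3 + 1·9 + 4·9 = 48.
L has the best ratio (9/4) and is taken to its limit of 4; remaining capacity is filled optimally with the others.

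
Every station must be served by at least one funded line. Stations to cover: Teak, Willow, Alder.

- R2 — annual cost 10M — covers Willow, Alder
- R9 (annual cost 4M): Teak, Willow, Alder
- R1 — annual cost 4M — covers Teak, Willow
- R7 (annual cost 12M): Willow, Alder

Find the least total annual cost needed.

4

This is an integer covering problem.
R9 alone covers Teak, Willow, Alder — every station.
Total annual cost: 4.
No cover costs less than 4.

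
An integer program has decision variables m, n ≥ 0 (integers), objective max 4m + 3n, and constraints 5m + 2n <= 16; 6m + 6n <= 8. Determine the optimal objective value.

4

(m,n)=(1,0): 5·1+2·0=5≤16, 6·1+6·0=6≤8, objective 4.
(m,n)=(0,1): 5·0+2·1=2≤16, 6·0+6·1=6≤8, objective 3.
(m,n)=(0,0): 5·0+2·0=0≤16, 6·0+6·0=0≤8, objective 0.
The best lattice point is (1,0), giving 4.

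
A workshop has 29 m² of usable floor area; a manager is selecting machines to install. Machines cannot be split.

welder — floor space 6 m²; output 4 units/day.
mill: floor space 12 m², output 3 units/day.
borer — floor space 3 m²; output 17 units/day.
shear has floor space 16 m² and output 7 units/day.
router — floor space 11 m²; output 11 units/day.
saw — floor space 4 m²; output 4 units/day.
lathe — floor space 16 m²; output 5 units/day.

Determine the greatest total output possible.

36

Take welder, borer, router, and saw: floor space 6 + 3 + 11 + 4 = 24 ≤ 29, output 4 + 17 + 11 + 4 = 36.
No other feasible combination does better.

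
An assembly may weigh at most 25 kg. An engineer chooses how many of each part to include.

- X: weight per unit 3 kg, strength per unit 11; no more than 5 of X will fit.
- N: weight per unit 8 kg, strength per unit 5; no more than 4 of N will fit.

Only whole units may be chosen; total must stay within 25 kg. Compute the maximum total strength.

This is a bounded integer knapsack.
5×X: weight 15 ≤ 25, strength 5·11 = 55.
5×X and 1×N: weight 23 ≤ 25, strength 5·11 + 1·5 = 60.
Best is 60.

60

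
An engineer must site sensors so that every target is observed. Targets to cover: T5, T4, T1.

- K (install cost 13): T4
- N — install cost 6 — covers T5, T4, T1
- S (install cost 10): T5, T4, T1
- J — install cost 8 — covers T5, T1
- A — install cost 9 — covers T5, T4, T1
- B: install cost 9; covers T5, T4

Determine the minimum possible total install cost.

N alone covers T5, T4, T1 — every target.
Total install cost: 6.
No cover costs less than 6.

6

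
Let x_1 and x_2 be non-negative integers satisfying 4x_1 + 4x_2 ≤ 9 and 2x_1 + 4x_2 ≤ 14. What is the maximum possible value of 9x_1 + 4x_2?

The continuous relaxation peaks at (2.25, 0) with value 20.25; rounding to a feasible lattice point costs some objective.
(x_1,x_2)=(2,0): 4·2+4·0=8≤9, 2·2+4·0=4≤14, objective 18.
(x_1,x_2)=(1,1): 4·1+4·1=8≤9, 2·1+4·1=6≤14, objective 13.
(x_1,x_2)=(1,0): 4·1+4·0=4≤9, 2·1+4·0=2≤14, objective 9.
Maximum is 18 at (x_1,x_2)=(2,0).

18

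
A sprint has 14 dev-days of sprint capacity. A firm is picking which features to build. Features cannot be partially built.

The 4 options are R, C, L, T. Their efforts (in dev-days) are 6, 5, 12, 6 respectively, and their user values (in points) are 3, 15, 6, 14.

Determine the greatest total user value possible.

29

Allowing fractional choices, the relaxed optimum would be about 30.5, but features are indivisible.
C + T: effort 5 + 6 = 11 ≤ 14, user value 15 + 14 = 29.
R + C: effort 6 + 5 = 11 ≤ 14, user value 3 + 15 = 18.
R + T: effort 6 + 6 = 12 ≤ 14, user value 3 + 14 = 17.
Best is C and T with total user value 29.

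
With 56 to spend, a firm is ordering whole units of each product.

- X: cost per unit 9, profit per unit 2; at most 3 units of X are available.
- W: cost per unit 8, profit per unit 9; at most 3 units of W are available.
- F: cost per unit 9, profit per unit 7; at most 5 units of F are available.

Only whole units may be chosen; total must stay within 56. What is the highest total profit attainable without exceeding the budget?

48

W has the best ratio (9/8); taking only W gives at most 3×9 = 27 (stopped by the supply cap of 3).
Mixing does better — 3×W and 3×F: cost 51 ≤ 56, profit 3·9 + 3·7 = 48.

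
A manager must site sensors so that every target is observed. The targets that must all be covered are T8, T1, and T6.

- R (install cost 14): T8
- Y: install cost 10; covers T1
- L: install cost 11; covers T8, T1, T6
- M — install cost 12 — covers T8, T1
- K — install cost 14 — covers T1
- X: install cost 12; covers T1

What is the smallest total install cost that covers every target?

11

This is an integer covering problem.
L alone covers T8, T1, T6 — every target.
Total install cost: 11.
No cover costs less than 11.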